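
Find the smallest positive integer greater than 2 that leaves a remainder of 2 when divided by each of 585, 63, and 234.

N − 2 must be a common multiple of 585, 63, and 234.
585 = 3^2 × 5 × 13
63 = 3^2 × 7
234 = 2 × 3^2 × 13
LCM(585, 63, 234) = 2 × 3^2 × 5 × 7 × 13 = 8190.
Smallest N > 2 is LCM + 2 = 8190 + 2 = 8192.

8192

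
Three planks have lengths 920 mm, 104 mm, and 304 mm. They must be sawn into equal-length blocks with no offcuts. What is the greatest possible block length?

8 mm

The block length must divide every plank, so the greatest is gcd(920, 104, 304).
920 = 2^3 × 5 × 23
104 = 2^3 × 13
304 = 2^4 × 19
gcd(920, 104, 304) = 2^3 = 8.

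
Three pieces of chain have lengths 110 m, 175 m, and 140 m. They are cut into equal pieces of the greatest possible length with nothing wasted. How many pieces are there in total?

Piece length = gcd(110, 175, 140).
110 = 2 × 5 × 11
175 = 5^2 × 7
140 = 2^2 × 5 × 7
gcd(110, 175, 140) = 5.
Total pieces = 110/5 + 175/5 + 140/5 = 22 + 35 + 28 = 85.

85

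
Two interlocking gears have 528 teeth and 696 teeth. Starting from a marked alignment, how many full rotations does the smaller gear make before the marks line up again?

29 rotations

All finish a whole number of cycles simultaneously at t = LCM of the periods.
528 = 2^4 × 3 × 11
696 = 2^3 × 3 × 29
LCM(528, 696) = 2^4 × 3 × 11 × 29 = 15312.
Rotations for period 528: 15312 / 528 = 29.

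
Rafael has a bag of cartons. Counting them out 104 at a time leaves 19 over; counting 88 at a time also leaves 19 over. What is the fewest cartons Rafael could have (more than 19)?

1163

N − 19 must be a common multiple of 104 and 88.
104 = 2^3 × 13
88 = 2^3 × 11
LCM(104, 88) = 2^3 × 11 × 13 = 1144.
Smallest N > 19 is LCM + 19 = 1144 + 19 = 1163.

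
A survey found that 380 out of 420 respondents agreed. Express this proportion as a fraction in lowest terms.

19/21

380 = 2^2 × 5 × 19
420 = 2^2 × 3 × 5 × 7
gcd(380, 420) = 2^2 × 5 = 20.
Divide numerator and denominator by 20: 380/420 = 19/21.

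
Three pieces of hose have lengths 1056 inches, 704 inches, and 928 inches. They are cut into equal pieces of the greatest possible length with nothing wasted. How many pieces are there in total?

84

Piece length = gcd(1056, 704, 928).
1056 = 2^5 × 3 × 11
704 = 2^6 × 11
928 = 2^5 × 29
gcd(1056, 704, 928) = 2^5 = 32.
Total pieces = 1056/32 + 704/32 + 928/32 = 33 + 22 + 29 = 84.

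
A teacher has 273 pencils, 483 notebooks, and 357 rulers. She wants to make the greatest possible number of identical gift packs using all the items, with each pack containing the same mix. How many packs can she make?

21 packs

The pack count must divide each quantity, so the greatest is gcd(273, 483, 357).
273 = 3 × 7 × 13
483 = 3 × 7 × 23
357 = 3 × 7 × 17
gcd(273, 483, 357) = 3 × 7 = 21.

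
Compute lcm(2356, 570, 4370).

2356 = 2^2 × 19 × 31
570 = 2 × 3 × 5 × 19
4370 = 2 × 5 × 19 × 23
LCM(2356, 570, 4370) = 2^2 × 3 × 5 × 19 × 23 × 31 = 812820.

812820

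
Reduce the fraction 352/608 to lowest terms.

11/19

352 = 2^5 × 11
608 = 2^5 × 19
gcd(352, 608) = 2^5 = 32.
Divide numerator and denominator by 32: 352/608 = 11/19.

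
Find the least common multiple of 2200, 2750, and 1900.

209000

2200 = 2^3 × 5^2 × 11
2750 = 2 × 5^3 × 11
1900 = 2^2 × 5^2 × 19
LCM(2200, 2750, 1900) = 2^3 × 5^3 × 11 × 19 = 209000.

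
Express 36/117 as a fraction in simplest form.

4/13

36 = 2^2 × 3^2
117 = 3^2 × 13
gcd(36, 117) = 3^2 = 9.
Divide numerator and denominator by 9: 36/117 = 4/13.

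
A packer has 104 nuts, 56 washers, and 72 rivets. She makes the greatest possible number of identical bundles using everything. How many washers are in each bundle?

Number of bundles = gcd(104, 56, 72).
104 = 2^3 × 13
56 = 2^3 × 7
72 = 2^3 × 3^2
gcd(104, 56, 72) = 2^3 = 8.
washers per bundle = 56 / 8 = 7.

7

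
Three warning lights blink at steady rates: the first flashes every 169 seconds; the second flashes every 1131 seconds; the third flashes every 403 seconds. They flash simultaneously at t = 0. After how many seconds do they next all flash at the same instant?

We need the least common multiple of the intervals.
169 = 13^2
1131 = 3 × 13 × 29
403 = 13 × 31
LCM(169, 1131, 403) = 3 × 13^2 × 29 × 31 = 455793.

455793 seconds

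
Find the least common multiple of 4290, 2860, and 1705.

265980

4290 = 2 × 3 × 5 × 11 × 13
2860 = 2^2 × 5 × 11 × 13
1705 = 5 × 11 × 31
LCM(4290, 2860, 1705) = 2^2 × 3 × 5 × 11 × 13 × 31 = 265980.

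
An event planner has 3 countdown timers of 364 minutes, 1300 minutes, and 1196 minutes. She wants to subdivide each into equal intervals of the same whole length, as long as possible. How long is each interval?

The interval must divide each timer length; the longest such is the gcd.
364 = 2^2 × 7 × 13
1300 = 2^2 × 5^2 × 13
1196 = 2^2 × 13 × 23
gcd(364, 1300, 1196) = 2^2 × 13 = 52.

52 minutes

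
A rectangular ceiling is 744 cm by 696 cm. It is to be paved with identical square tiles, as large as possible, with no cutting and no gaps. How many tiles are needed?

899

Tile side = gcd(744, 696).
744 = 2^3 × 3 × 31
696 = 2^3 × 3 × 29
gcd(744, 696) = 2^3 × 3 = 24.
Tiles: (744/24) × (696/24) = 31 × 29 = 899.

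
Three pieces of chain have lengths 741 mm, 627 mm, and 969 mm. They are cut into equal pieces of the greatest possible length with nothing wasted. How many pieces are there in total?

Piece length = gcd(741, 627, 969).
741 = 3 × 13 × 19
627 = 3 × 11 × 19
969 = 3 × 17 × 19
gcd(741, 627, 969) = 3 × 19 = 57.
Total pieces = 741/57 + 627/57 + 969/57 = 13 + 11 + 17 = 41.

41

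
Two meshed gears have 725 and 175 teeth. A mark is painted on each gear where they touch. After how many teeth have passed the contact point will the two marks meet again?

5075 teeth

The first simultaneous occurrence is after LCM of the individual periods.
725 = 5^2 × 29
175 = 5^2 × 7
LCM(725, 175) = 5^2 × 7 × 29 = 5075.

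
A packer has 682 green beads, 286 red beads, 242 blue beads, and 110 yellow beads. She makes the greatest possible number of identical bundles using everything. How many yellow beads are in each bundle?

5

Number of bundles = gcd(682, 286, 242, 110).
682 = 2 × 11 × 31
286 = 2 × 11 × 13
242 = 2 × 11^2
110 = 2 × 5 × 11
gcd(682, 286, 242, 110) = 2 × 11 = 22.
yellow beads per bundle = 110 / 22 = 5.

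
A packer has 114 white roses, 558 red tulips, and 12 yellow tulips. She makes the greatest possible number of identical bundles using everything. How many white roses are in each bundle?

Number of bundles = gcd(114, 558, 12).
114 = 2 × 3 × 19
558 = 2 × 3^2 × 31
12 = 2^2 × 3
gcd(114, 558, 12) = 2 × 3 = 6.
white roses per bundle = 114 / 6 = 19.

19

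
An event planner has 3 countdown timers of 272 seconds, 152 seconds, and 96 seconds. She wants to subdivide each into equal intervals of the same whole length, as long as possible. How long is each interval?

8 seconds

The interval must divide each timer length; the longest such is the gcd.
272 = 2^4 × 17
152 = 2^3 × 19
96 = 2^5 × 3
gcd(272, 152, 96) = 2^3 = 8.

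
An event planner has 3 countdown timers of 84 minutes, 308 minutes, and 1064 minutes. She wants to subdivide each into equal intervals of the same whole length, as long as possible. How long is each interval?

The interval must divide each timer length; the longest such is the gcd.
84 = 2^2 × 3 × 7
308 = 2^2 × 7 × 11
1064 = 2^3 × 7 × 19
gcd(84, 308, 1064) = 2^2 × 7 = 28.

28 minutes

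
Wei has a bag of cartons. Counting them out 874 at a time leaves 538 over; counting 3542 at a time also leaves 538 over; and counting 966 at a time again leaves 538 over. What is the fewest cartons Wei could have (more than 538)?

N − 538 must be a common multiple of 874, 3542, and 966.
874 = 2 × 19 × 23
3542 = 2 × 7 × 11 × 23
966 = 2 × 3 × 7 × 23
LCM(874, 3542, 966) = 2 × 3 × 7 × 11 × 19 × 23 = 201894.
Smallest N > 538 is LCM + 538 = 201894 + 538 = 202432.

202432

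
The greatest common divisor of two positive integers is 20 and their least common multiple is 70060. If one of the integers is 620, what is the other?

2260

For two integers, gcd × lcm = product, so the other is (20 × 70060) / 620 = 1401200 / 620 = 2260.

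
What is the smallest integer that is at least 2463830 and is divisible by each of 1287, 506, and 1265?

The integer must be a common multiple of 1287, 506, and 1265, so a multiple of their LCM.
1287 = 3^2 × 11 × 13
506 = 2 × 11 × 23
1265 = 5 × 11 × 23
LCM(1287, 506, 1265) = 2 × 3^2 × 5 × 11 × 13 × 23 = 296010.
Smallest multiple of 296010 that is ≥ 2463830: ⌈2463830/296010⌉ × 296010 = 9 × 296010 = 2664090.

2664090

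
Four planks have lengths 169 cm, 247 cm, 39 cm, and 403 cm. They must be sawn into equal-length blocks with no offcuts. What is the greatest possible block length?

The block length must divide every plank, so the greatest is gcd(169, 247, 39, 403).
169 = 13^2
247 = 13 × 19
39 = 3 × 13
403 = 13 × 31
gcd(169, 247, 39, 403) = 13.

13 cm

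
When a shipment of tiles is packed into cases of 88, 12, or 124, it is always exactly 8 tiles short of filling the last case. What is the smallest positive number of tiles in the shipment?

Being 8 short of a full case of size k means N ≡ −8 (mod k), i.e. N + 8 is a multiple of each size.
88 = 2^3 × 11
12 = 2^2 × 3
124 = 2^2 × 31
LCM(88, 12, 124) = 2^3 × 3 × 11 × 31 = 8184.
Smallest positive N is 8184 − 8 = 8176.

8176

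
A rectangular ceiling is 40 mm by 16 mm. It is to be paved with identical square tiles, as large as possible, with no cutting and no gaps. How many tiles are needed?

10

Tile side = gcd(40, 16).
40 = 2^3 × 5
16 = 2^4
gcd(40, 16) = 2^3 = 8.
Tiles: (40/8) × (16/8) = 5 × 2 = 10.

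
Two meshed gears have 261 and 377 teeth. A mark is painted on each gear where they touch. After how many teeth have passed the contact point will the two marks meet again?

The first simultaneous occurrence is after LCM of the individual periods.
261 = 3^2 × 29
377 = 13 × 29
LCM(261, 377) = 3^2 × 13 × 29 = 3393.

3393 teeth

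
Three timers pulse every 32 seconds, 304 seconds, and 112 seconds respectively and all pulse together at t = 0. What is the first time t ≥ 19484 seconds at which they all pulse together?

21280 seconds

Joint pulses occur at multiples of LCM(32, 304, 112).
32 = 2^5
304 = 2^4 × 19
112 = 2^4 × 7
LCM(32, 304, 112) = 2^5 × 7 × 19 = 4256.
Smallest multiple of 4256 that is ≥ 19484: ⌈19484/4256⌉ × 4256 = 5 × 4256 = 21280.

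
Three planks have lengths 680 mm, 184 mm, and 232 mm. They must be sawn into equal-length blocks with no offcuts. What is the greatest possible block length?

8 mm

The block length must divide every plank, so the greatest is gcd(680, 184, 232).
680 = 2^3 × 5 × 17
184 = 2^3 × 23
232 = 2^3 × 29
gcd(680, 184, 232) = 2^3 = 8.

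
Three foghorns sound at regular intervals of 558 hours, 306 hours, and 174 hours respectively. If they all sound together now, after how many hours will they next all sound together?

The first simultaneous occurrence is after LCM of the individual periods.
558 = 2 × 3^2 × 31
306 = 2 × 3^2 × 17
174 = 2 × 3 × 29
LCM(558, 306, 174) = 2 × 3^2 × 17 × 29 × 31 = 275094.

275094 hours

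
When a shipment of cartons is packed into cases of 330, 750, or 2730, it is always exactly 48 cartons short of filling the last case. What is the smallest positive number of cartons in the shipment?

750702

Being 48 short of a full case of size k means N ≡ −48 (mod k), i.e. N + 48 is a multiple of each size.
330 = 2 × 3 × 5 × 11
750 = 2 × 3 × 5^3
2730 = 2 × 3 × 5 × 7 × 13
LCM(330, 750, 2730) = 2 × 3 × 5^3 × 7 × 11 × 13 = 750750.
Smallest positive N is 750750 − 48 = 750702.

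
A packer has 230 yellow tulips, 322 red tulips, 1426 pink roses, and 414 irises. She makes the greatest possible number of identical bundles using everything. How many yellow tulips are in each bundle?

Number of bundles = gcd(230, 322, 1426, 414).
230 = 2 × 5 × 23
322 = 2 × 7 × 23
1426 = 2 × 23 × 31
414 = 2 × 3^2 × 23
gcd(230, 322, 1426, 414) = 2 × 23 = 46.
yellow tulips per bundle = 230 / 46 = 5.

5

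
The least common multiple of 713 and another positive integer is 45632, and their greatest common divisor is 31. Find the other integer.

gcd × lcm = product of the two integers, so the other integer is (31 × 45632) / 713 = 1984.

1984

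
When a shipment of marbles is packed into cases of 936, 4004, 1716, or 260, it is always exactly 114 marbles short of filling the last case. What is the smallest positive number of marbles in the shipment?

360246

Being 114 short of a full case of size k means N ≡ −114 (mod k), i.e. N + 114 is a multiple of each size.
936 = 2^3 × 3^2 × 13
4004 = 2^2 × 7 × 11 × 13
1716 = 2^2 × 3 × 11 × 13
260 = 2^2 × 5 × 13
LCM(936, 4004, 1716, 260) = 2^3 × 3^2 × 5 × 7 × 11 × 13 = 360360.
Smallest positive N is 360360 − 114 = 360246.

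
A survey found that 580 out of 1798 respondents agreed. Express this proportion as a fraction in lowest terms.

580 = 2^2 × 5 × 29
1798 = 2 × 29 × 31
gcd(580, 1798) = 2 × 29 = 58.
Divide numerator and denominator by 58: 580/1798 = 10/31.

10/31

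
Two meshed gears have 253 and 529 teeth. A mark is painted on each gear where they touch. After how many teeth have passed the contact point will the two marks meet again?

5819 teeth

We need the least common multiple of the intervals.
253 = 11 × 23
529 = 23^2
LCM(253, 529) = 11 × 23^2 = 5819.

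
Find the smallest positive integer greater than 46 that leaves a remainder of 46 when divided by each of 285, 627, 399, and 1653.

N − 46 must be a common multiple of 285, 627, 399, and 1653.
285 = 3 × 5 × 19
627 = 3 × 11 × 19
399 = 3 × 7 × 19
1653 = 3 × 19 × 29
LCM(285, 627, 399, 1653) = 3 × 5 × 7 × 11 × 19 × 29 = 636405.
Smallest N > 46 is LCM + 46 = 636405 + 46 = 636451.

636451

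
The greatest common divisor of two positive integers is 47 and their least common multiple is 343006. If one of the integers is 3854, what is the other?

4183

For two integers, gcd × lcm = product, so the other is (47 × 343006) / 3854 = 16121282 / 3854 = 4183.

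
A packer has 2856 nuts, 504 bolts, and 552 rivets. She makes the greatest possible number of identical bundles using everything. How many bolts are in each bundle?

Number of bundles = gcd(2856, 504, 552).
2856 = 2^3 × 3 × 7 × 17
504 = 2^3 × 3^2 × 7
552 = 2^3 × 3 × 23
gcd(2856, 504, 552) = 2^3 × 3 = 24.
bolts per bundle = 504 / 24 = 21.

21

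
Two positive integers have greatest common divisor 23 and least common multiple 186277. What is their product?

For any two positive integers, gcd × lcm = product = 23 × 186277 = 4284371.

4284371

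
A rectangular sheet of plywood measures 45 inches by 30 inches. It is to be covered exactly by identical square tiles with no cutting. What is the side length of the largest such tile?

By the Euclidean algorithm:
45 = 1 × 30 + 15
30 = 2 × 15 + 0
gcd(45, 30) = 15.

15 inches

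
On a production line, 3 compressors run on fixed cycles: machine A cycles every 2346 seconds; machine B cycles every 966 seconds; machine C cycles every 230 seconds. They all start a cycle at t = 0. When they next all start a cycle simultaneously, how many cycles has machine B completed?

The first common completion time is the LCM of the periods.
2346 = 2 × 3 × 17 × 23
966 = 2 × 3 × 7 × 23
230 = 2 × 5 × 23
LCM(2346, 966, 230) = 2 × 3 × 5 × 7 × 17 × 23 = 82110.
Cycles for period 966: 82110 / 966 = 85.

85 cycles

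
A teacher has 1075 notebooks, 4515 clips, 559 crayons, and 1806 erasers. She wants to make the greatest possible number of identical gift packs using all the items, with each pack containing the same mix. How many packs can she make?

The pack count must divide each quantity, so the greatest is gcd(1075, 4515, 559, 1806).
1075 = 5^2 × 43
4515 = 3 × 5 × 7 × 43
559 = 13 × 43
1806 = 2 × 3 × 7 × 43
gcd(1075, 4515, 559, 1806) = 43.

43 packs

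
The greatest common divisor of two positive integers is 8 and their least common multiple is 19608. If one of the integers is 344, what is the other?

For two integers, gcd × lcm = product, so the other is (8 × 19608) / 344 = 156864 / 344 = 456.

456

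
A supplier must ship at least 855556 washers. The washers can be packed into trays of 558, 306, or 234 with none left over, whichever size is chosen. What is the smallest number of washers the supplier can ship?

863226

The number of washers must be a common multiple of 558, 306, and 234, so a multiple of their LCM.
558 = 2 × 3^2 × 31
306 = 2 × 3^2 × 17
234 = 2 × 3^2 × 13
LCM(558, 306, 234) = 2 × 3^2 × 13 × 17 × 31 = 123318.
Smallest multiple of 123318 that is ≥ 855556: ⌈855556/123318⌉ × 123318 = 7 × 123318 = 863226.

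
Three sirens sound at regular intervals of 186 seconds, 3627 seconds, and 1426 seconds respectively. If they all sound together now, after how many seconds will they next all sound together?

We need the least common multiple of the intervals.
186 = 2 × 3 × 31
3627 = 3^2 × 13 × 31
1426 = 2 × 23 × 31
LCM(186, 3627, 1426) = 2 × 3^2 × 13 × 23 × 31 = 166842.

166842 seconds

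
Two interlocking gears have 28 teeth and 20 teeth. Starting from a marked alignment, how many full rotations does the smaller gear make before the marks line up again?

All finish a whole number of cycles simultaneously at t = LCM of the periods.
28 = 2^2 × 7
20 = 2^2 × 5
LCM(28, 20) = 2^2 × 5 × 7 = 140.
Rotations for period 20: 140 / 20 = 7.

7 rotations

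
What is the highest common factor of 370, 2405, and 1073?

370 = 2 × 5 × 37
2405 = 5 × 13 × 37
1073 = 29 × 37
gcd(370, 2405, 1073) = 37.

37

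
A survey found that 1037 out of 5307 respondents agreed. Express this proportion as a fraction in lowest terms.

17/87

1037 = 17 × 61
5307 = 3 × 29 × 61
gcd(1037, 5307) = 61.
Divide numerator and denominator by 61: 1037/5307 = 17/87.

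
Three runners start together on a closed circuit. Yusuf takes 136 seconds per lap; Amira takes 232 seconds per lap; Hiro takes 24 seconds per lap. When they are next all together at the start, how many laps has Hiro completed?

They are all back at their starting positions together after one LCM of the periods.
136 = 2^3 × 17
232 = 2^3 × 29
24 = 2^3 × 3
LCM(136, 232, 24) = 2^3 × 3 × 17 × 29 = 11832.
Laps for period 24: 11832 / 24 = 493.

493 laps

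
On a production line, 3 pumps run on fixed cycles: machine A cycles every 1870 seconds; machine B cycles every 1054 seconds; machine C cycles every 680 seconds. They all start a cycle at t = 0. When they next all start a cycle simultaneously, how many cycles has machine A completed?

The first common completion time is the LCM of the periods.
1870 = 2 × 5 × 11 × 17
1054 = 2 × 17 × 31
680 = 2^3 × 5 × 17
LCM(1870, 1054, 680) = 2^3 × 5 × 11 × 17 × 31 = 231880.
Cycles for period 1870: 231880 / 1870 = 124.

124 cycles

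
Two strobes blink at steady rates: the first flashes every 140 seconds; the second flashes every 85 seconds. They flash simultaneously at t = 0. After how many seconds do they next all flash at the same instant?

2380 seconds

The first simultaneous occurrence is after LCM of the individual periods.
140 = 2^2 × 5 × 7
85 = 5 × 17
LCM(140, 85) = 2^2 × 5 × 7 × 17 = 2380.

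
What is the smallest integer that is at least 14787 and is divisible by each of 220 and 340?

14960

The integer must be a common multiple of 220 and 340, so a multiple of their LCM.
220 = 2^2 × 5 × 11
340 = 2^2 × 5 × 17
LCM(220, 340) = 2^2 × 5 × 11 × 17 = 3740.
Smallest multiple of 3740 that is ≥ 14787: ⌈14787/3740⌉ × 3740 = 4 × 3740 = 14960.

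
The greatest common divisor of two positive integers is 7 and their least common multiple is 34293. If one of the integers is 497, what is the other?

483

For two integers, gcd × lcm = product, so the other is (7 × 34293) / 497 = 240051 / 497 = 483.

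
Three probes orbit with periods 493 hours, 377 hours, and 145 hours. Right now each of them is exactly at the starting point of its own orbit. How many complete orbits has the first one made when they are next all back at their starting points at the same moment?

The first common completion time is the LCM of the periods.
493 = 17 × 29
377 = 13 × 29
145 = 5 × 29
LCM(493, 377, 145) = 5 × 13 × 17 × 29 = 32045.
Orbits for period 493: 32045 / 493 = 65.

65 orbits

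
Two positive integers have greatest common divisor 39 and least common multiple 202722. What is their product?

For any two positive integers, gcd × lcm = product = 39 × 202722 = 7906158.

7906158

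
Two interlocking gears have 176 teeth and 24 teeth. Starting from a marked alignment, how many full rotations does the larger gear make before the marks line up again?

3 rotations

The first common completion time is the LCM of the periods.
176 = 2^4 × 11
24 = 2^3 × 3
LCM(176, 24) = 2^4 × 3 × 11 = 528.
Rotations for period 176: 528 / 176 = 3.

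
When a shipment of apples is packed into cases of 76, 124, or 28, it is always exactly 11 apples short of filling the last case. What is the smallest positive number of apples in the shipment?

Being 11 short of a full case of size k means N ≡ −11 (mod k), i.e. N + 11 is a multiple of each size.
76 = 2^2 × 19
124 = 2^2 × 31
28 = 2^2 × 7
LCM(76, 124, 28) = 2^2 × 7 × 19 × 31 = 16492.
Smallest positive N is 16492 − 11 = 16481.

16481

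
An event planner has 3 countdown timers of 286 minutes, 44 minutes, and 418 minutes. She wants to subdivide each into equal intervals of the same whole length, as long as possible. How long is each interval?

22 minutes

The interval must divide each timer length; the longest such is the gcd.
286 = 2 × 11 × 13
44 = 2^2 × 11
418 = 2 × 11 × 19
gcd(286, 44, 418) = 2 × 11 = 22.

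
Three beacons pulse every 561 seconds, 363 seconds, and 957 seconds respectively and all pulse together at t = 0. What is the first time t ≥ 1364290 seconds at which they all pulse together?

1431672 seconds

Joint pulses occur at multiples of LCM(561, 363, 957).
561 = 3 × 11 × 17
363 = 3 × 11^2
957 = 3 × 11 × 29
LCM(561, 363, 957) = 3 × 11^2 × 17 × 29 = 178959.
Smallest multiple of 178959 that is ≥ 1364290: ⌈1364290/178959⌉ × 178959 = 8 × 178959 = 1431672.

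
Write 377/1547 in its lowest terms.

29/119

377 = 13 × 29
1547 = 7 × 13 × 17
gcd(377, 1547) = 13.
Divide numerator and denominator by 13: 377/1547 = 29/119.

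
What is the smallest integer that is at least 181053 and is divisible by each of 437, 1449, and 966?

220248

The integer must be a common multiple of 437, 1449, and 966, so a multiple of their LCM.
437 = 19 × 23
1449 = 3^2 × 7 × 23
966 = 2 × 3 × 7 × 23
LCM(437, 1449, 966) = 2 × 3^2 × 7 × 19 × 23 = 55062.
Smallest multiple of 55062 that is ≥ 181053: ⌈181053/55062⌉ × 55062 = 4 × 55062 = 220248.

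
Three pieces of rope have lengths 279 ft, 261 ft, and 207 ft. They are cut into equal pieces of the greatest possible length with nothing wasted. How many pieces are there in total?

Piece length = gcd(279, 261, 207).
279 = 3^2 × 31
261 = 3^2 × 29
207 = 3^2 × 23
gcd(279, 261, 207) = 3^2 = 9.
Total pieces = 279/9 + 261/9 + 207/9 = 31 + 29 + 23 = 83.

83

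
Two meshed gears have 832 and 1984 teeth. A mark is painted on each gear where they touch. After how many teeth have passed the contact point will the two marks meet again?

The first simultaneous occurrence is after LCM of the individual periods.
832 = 2^6 × 13
1984 = 2^6 × 31
LCM(832, 1984) = 2^6 × 13 × 31 = 25792.

25792 teeth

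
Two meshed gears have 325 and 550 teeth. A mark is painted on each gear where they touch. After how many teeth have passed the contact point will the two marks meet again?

7150 teeth

We need the least common multiple of the intervals.
325 = 5^2 × 13
550 = 2 × 5^2 × 11
LCM(325, 550) = 2 × 5^2 × 11 × 13 = 7150.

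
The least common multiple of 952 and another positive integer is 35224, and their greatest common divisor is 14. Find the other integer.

gcd × lcm = product of the two integers, so the other integer is (14 × 35224) / 952 = 518.

518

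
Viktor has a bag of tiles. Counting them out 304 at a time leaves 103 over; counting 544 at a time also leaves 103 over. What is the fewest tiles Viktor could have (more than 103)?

10439

N − 103 must be a common multiple of 304 and 544.
304 = 2^4 × 19
544 = 2^5 × 17
LCM(304, 544) = 2^5 × 17 × 19 = 10336.
Smallest N > 103 is LCM + 103 = 10336 + 103 = 10439.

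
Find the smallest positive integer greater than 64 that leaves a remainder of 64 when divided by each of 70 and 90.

694

N − 64 must be a common multiple of 70 and 90.
70 = 2 × 5 × 7
90 = 2 × 3^2 × 5
LCM(70, 90) = 2 × 3^2 × 5 × 7 = 630.
Smallest N > 64 is LCM + 64 = 630 + 64 = 694.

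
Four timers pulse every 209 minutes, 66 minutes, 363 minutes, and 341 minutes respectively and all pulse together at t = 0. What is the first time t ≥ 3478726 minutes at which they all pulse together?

3848526 minutes

Joint pulses occur at multiples of LCM(209, 66, 363, 341).
209 = 11 × 19
66 = 2 × 3 × 11
363 = 3 × 11^2
341 = 11 × 31
LCM(209, 66, 363, 341) = 2 × 3 × 11^2 × 19 × 31 = 427614.
Smallest multiple of 427614 that is ≥ 3478726: ⌈3478726/427614⌉ × 427614 = 9 × 427614 = 3848526.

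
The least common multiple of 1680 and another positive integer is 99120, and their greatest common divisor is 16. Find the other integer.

944

gcd × lcm = product of the two integers, so the other integer is (16 × 99120) / 1680 = 944.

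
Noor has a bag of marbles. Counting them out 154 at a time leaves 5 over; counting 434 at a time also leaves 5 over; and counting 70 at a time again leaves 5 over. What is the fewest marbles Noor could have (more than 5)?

N − 5 must be a common multiple of 154, 434, and 70.
154 = 2 × 7 × 11
434 = 2 × 7 × 31
70 = 2 × 5 × 7
LCM(154, 434, 70) = 2 × 5 × 7 × 11 × 31 = 23870.
Smallest N > 5 is LCM + 5 = 23870 + 5 = 23875.

23875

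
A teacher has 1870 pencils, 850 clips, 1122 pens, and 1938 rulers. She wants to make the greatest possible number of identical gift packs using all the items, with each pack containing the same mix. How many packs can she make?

The pack count must divide each quantity, so the greatest is gcd(1870, 850, 1122, 1938).
1870 = 2 × 5 × 11 × 17
850 = 2 × 5^2 × 17
1122 = 2 × 3 × 11 × 17
1938 = 2 × 3 × 17 × 19
gcd(1870, 850, 1122, 1938) = 2 × 17 = 34.

34 packs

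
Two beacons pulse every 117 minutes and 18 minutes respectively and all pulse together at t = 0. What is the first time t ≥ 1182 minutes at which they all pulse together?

1404 minutes

Joint pulses occur at multiples of LCM(117, 18).
117 = 3^2 × 13
18 = 2 × 3^2
LCM(117, 18) = 2 × 3^2 × 13 = 234.
Smallest multiple of 234 that is ≥ 1182: ⌈1182/234⌉ × 234 = 6 × 234 = 1404.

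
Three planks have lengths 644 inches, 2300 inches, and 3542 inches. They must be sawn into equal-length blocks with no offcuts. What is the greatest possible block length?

This is the greatest common divisor of 644, 2300, and 3542.
644 = 2^2 × 7 × 23
2300 = 2^2 × 5^2 × 23
3542 = 2 × 7 × 11 × 23
gcd(644, 2300, 3542) = 2 × 23 = 46.

46 inches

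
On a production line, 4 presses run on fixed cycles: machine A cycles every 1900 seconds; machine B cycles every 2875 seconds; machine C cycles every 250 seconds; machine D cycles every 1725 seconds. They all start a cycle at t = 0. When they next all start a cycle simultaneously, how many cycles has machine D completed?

380 cycles

They are all back at their starting positions together after one LCM of the periods.
1900 = 2^2 × 5^2 × 19
2875 = 5^3 × 23
250 = 2 × 5^3
1725 = 3 × 5^2 × 23
LCM(1900, 2875, 250, 1725) = 2^2 × 3 × 5^3 × 19 × 23 = 655500.
Cycles for period 1725: 655500 / 1725 = 380.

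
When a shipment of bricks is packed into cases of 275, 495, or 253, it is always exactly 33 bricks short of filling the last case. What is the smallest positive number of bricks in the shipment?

56892

Being 33 short of a full case of size k means N ≡ −33 (mod k), i.e. N + 33 is a multiple of each size.
275 = 5^2 × 11
495 = 3^2 × 5 × 11
253 = 11 × 23
LCM(275, 495, 253) = 3^2 × 5^2 × 11 × 23 = 56925.
Smallest positive N is 56925 − 33 = 56892.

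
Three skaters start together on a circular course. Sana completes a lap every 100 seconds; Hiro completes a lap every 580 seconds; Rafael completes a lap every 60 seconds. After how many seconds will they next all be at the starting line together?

8700 seconds

The first simultaneous occurrence is after LCM of the individual periods.
100 = 2^2 × 5^2
580 = 2^2 × 5 × 29
60 = 2^2 × 3 × 5
LCM(100, 580, 60) = 2^2 × 3 × 5^2 × 29 = 8700.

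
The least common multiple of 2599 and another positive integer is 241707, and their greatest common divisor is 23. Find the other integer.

gcd × lcm = product of the two integers, so the other integer is (23 × 241707) / 2599 = 2139.

2139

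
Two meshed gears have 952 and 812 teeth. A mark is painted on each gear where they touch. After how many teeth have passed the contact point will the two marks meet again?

We need the least common multiple of the intervals.
952 = 2^3 × 7 × 17
812 = 2^2 × 7 × 29
LCM(952, 812) = 2^3 × 7 × 17 × 29 = 27608.

27608 teeth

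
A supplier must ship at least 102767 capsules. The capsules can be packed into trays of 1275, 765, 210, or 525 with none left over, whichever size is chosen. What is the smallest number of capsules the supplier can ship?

The number of capsules must be a common multiple of 1275, 765, 210, and 525, so a multiple of their LCM.
1275 = 3 × 5^2 × 17
765 = 3^2 × 5 × 17
210 = 2 × 3 × 5 × 7
525 = 3 × 5^2 × 7
LCM(1275, 765, 210, 525) = 2 × 3^2 × 5^2 × 7 × 17 = 53550.
Smallest multiple of 53550 that is ≥ 102767: ⌈102767/53550⌉ × 53550 = 2 × 53550 = 107100.

107100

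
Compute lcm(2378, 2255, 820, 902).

261580

2378 = 2 × 29 × 41
2255 = 5 × 11 × 41
820 = 2^2 × 5 × 41
902 = 2 × 11 × 41
LCM(2378, 2255, 820, 902) = 2^2 × 5 × 11 × 29 × 41 = 261580.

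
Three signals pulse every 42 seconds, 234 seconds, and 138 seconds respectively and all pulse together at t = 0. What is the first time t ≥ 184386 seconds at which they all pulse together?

Joint pulses occur at multiples of LCM(42, 234, 138).
42 = 2 × 3 × 7
234 = 2 × 3^2 × 13
138 = 2 × 3 × 23
LCM(42, 234, 138) = 2 × 3^2 × 7 × 13 × 23 = 37674.
Smallest multiple of 37674 that is ≥ 184386: ⌈184386/37674⌉ × 37674 = 5 × 37674 = 188370.

188370 seconds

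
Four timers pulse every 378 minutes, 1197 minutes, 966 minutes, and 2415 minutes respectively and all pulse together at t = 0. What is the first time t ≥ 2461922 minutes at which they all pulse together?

2477790 minutes

Joint pulses occur at multiples of LCM(378, 1197, 966, 2415).
378 = 2 × 3^3 × 7
1197 = 3^2 × 7 × 19
966 = 2 × 3 × 7 × 23
2415 = 3 × 5 × 7 × 23
LCM(378, 1197, 966, 2415) = 2 × 3^3 × 5 × 7 × 19 × 23 = 825930.
Smallest multiple of 825930 that is ≥ 2461922: ⌈2461922/825930⌉ × 825930 = 3 × 825930 = 2477790.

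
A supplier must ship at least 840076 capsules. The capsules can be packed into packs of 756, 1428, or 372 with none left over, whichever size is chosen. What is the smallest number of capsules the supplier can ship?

The number of capsules must be a common multiple of 756, 1428, and 372, so a multiple of their LCM.
756 = 2^2 × 3^3 × 7
1428 = 2^2 × 3 × 7 × 17
372 = 2^2 × 3 × 31
LCM(756, 1428, 372) = 2^2 × 3^3 × 7 × 17 × 31 = 398412.
Smallest multiple of 398412 that is ≥ 840076: ⌈840076/398412⌉ × 398412 = 3 × 398412 = 1195236.

1195236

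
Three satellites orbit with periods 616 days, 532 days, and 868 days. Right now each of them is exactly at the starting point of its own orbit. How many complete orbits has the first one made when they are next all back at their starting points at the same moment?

589 orbits

The first common completion time is the LCM of the periods.
616 = 2^3 × 7 × 11
532 = 2^2 × 7 × 19
868 = 2^2 × 7 × 31
LCM(616, 532, 868) = 2^3 × 7 × 11 × 19 × 31 = 362824.
Orbits for period 616: 362824 / 616 = 589.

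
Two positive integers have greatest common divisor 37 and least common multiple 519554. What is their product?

For any two positive integers, gcd × lcm = product = 37 × 519554 = 19223498.

19223498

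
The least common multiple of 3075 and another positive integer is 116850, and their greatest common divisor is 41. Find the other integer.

1558

gcd × lcm = product of the two integers, so the other integer is (41 × 116850) / 3075 = 1558.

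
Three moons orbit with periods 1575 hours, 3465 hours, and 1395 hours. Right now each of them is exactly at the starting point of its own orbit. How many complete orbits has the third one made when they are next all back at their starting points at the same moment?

385 orbits

The first common completion time is the LCM of the periods.
1575 = 3^2 × 5^2 × 7
3465 = 3^2 × 5 × 7 × 11
1395 = 3^2 × 5 × 31
LCM(1575, 3465, 1395) = 3^2 × 5^2 × 7 × 11 × 31 = 537075.
Orbits for period 1395: 537075 / 1395 = 385.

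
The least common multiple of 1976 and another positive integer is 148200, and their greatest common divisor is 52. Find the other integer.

gcd × lcm = product of the two integers, so the other integer is (52 × 148200) / 1976 = 3900.

3900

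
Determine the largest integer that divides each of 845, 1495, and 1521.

845 = 5 × 13^2
1495 = 5 × 13 × 23
1521 = 3^2 × 13^2
gcd(845, 1495, 1521) = 13.

13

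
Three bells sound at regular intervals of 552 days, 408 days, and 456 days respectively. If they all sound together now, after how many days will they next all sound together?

178296 days

The first simultaneous occurrence is after LCM of the individual periods.
552 = 2^3 × 3 × 23
408 = 2^3 × 3 × 17
456 = 2^3 × 3 × 19
LCM(552, 408, 456) = 2^3 × 3 × 17 × 19 × 23 = 178296.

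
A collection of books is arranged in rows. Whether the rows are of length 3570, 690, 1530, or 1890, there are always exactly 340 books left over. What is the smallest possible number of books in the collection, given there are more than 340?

N − 340 must be a common multiple of 3570, 690, 1530, and 1890.
3570 = 2 × 3 × 5 × 7 × 17
690 = 2 × 3 × 5 × 23
1530 = 2 × 3^2 × 5 × 17
1890 = 2 × 3^3 × 5 × 7
LCM(3570, 690, 1530, 1890) = 2 × 3^3 × 5 × 7 × 17 × 23 = 738990.
Smallest N > 340 is LCM + 340 = 738990 + 340 = 739330.

739330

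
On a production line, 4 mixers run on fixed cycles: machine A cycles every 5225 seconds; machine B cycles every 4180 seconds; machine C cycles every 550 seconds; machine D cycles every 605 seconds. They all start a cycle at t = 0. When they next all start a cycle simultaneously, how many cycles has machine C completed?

418 cycles

All finish a whole number of cycles simultaneously at t = LCM of the periods.
5225 = 5^2 × 11 × 19
4180 = 2^2 × 5 × 11 × 19
550 = 2 × 5^2 × 11
605 = 5 × 11^2
LCM(5225, 4180, 550, 605) = 2^2 × 5^2 × 11^2 × 19 = 229900.
Cycles for period 550: 229900 / 550 = 418.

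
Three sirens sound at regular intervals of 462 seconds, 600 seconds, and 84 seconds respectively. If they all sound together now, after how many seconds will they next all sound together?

They coincide at every common multiple of the periods; the first is the LCM.
462 = 2 × 3 × 7 × 11
600 = 2^3 × 3 × 5^2
84 = 2^2 × 3 × 7
LCM(462, 600, 84) = 2^3 × 3 × 5^2 × 7 × 11 = 46200.

46200 seconds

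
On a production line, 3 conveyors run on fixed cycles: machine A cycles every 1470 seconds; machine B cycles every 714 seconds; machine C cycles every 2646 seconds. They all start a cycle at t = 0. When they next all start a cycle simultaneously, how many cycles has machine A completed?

All finish a whole number of cycles simultaneously at t = LCM of the periods.
1470 = 2 × 3 × 5 × 7^2
714 = 2 × 3 × 7 × 17
2646 = 2 × 3^3 × 7^2
LCM(1470, 714, 2646) = 2 × 3^3 × 5 × 7^2 × 17 = 224910.
Cycles for period 1470: 224910 / 1470 = 153.

153 cycles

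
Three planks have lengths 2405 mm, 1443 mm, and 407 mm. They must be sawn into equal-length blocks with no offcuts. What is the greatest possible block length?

This is the greatest common divisor of 2405, 1443, and 407.
2405 = 5 × 13 × 37
1443 = 3 × 13 × 37
407 = 11 × 37
gcd(2405, 1443, 407) = 37.

37 mm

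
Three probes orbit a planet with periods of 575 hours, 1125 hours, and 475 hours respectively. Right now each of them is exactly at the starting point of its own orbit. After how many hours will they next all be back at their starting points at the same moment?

491625 hours

They coincide at every common multiple of the periods; the first is the LCM.
575 = 5^2 × 23
1125 = 3^2 × 5^3
475 = 5^2 × 19
LCM(575, 1125, 475) = 3^2 × 5^3 × 19 × 23 = 491625.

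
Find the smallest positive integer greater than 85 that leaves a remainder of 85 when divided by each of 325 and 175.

2360

N − 85 must be a common multiple of 325 and 175.
325 = 5^2 × 13
175 = 5^2 × 7
LCM(325, 175) = 5^2 × 7 × 13 = 2275.
Smallest N > 85 is LCM + 85 = 2275 + 85 = 2360.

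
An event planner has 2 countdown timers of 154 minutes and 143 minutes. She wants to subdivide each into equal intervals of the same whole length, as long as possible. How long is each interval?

The interval must divide each timer length; the longest such is the gcd.
154 = 2 × 7 × 11
143 = 11 × 13
gcd(154, 143) = 11.

11 minutes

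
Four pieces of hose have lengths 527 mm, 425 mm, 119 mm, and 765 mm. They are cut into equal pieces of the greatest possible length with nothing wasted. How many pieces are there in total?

108

Piece length = gcd(527, 425, 119, 765).
527 = 17 × 31
425 = 5^2 × 17
119 = 7 × 17
765 = 3^2 × 5 × 17
gcd(527, 425, 119, 765) = 17.
Total pieces = 527/17 + 425/17 + 119/17 + 765/17 = 31 + 25 + 7 + 45 = 108.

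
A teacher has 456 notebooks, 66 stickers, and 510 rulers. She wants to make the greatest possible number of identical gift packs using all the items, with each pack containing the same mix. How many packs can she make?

The pack count must divide each quantity, so the greatest is gcd(456, 66, 510).
456 = 2^3 × 3 × 19
66 = 2 × 3 × 11
510 = 2 × 3 × 5 × 17
gcd(456, 66, 510) = 2 × 3 = 6.

6 packs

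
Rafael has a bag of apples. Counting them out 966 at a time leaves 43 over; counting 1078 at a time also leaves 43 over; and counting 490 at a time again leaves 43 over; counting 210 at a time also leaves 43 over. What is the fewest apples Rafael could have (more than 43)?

N − 43 must be a common multiple of 966, 1078, 490, and 210.
966 = 2 × 3 × 7 × 23
1078 = 2 × 7^2 × 11
490 = 2 × 5 × 7^2
210 = 2 × 3 × 5 × 7
LCM(966, 1078, 490, 210) = 2 × 3 × 5 × 7^2 × 11 × 23 = 371910.
Smallest N > 43 is LCM + 43 = 371910 + 43 = 371953.

371953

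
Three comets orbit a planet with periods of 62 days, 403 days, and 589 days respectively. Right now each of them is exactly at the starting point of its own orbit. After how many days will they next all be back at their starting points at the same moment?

15314 days

They coincide at every common multiple of the periods; the first is the LCM.
62 = 2 × 31
403 = 13 × 31
589 = 19 × 31
LCM(62, 403, 589) = 2 × 13 × 19 × 31 = 15314.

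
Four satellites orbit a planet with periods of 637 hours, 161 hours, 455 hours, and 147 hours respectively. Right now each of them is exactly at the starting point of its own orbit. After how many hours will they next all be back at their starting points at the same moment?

The first simultaneous occurrence is after LCM of the individual periods.
637 = 7^2 × 13
161 = 7 × 23
455 = 5 × 7 × 13
147 = 3 × 7^2
LCM(637, 161, 455, 147) = 3 × 5 × 7^2 × 13 × 23 = 219765.

219765 hours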